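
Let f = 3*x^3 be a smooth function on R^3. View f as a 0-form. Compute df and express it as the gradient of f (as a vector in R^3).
df = (9*x^2) dx + (0) dy + (0) dz; grad f = (9*x^2, 0, 0)

For a 0-form f, d f = (∂f/∂x) dx + (∂f/∂y) dy + (∂f/∂z) dz. The components of the vector representation are exactly the entries of grad f in Cartesian coordinates:
  ∂f/∂x = 9*x^2
  ∂f/∂y = 0
  ∂f/∂z = 0.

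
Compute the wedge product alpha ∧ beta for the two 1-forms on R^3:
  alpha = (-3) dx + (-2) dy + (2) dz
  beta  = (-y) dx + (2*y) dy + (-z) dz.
alpha ∧ beta = (-8*y) dx ∧ dy + (2*y + 3*z) dx ∧ dz + (-4*y + 2*z) dy ∧ dz

Distribute the wedge, using dx_i ∧ dx_j = -dx_j ∧ dx_i and dx_i ∧ dx_i = 0. For each pair (i, j) with i < j, the coefficient of dx_i ∧ dx_j in alpha ∧ beta is (alpha_i * beta_j - alpha_j * beta_i). Collecting: alpha ∧ beta = (-8*y) dx ∧ dy + (2*y + 3*z) dx ∧ dz + (-4*y + 2*z) dy ∧ dz.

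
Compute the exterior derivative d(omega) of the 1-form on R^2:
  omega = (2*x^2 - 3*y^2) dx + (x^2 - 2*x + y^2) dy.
d(omega) = (2*x + 6*y - 2) dx ∧ dy

For a 1-form omega = sum_i f_i dx_i, the exterior derivative is
  d(omega) = sum_{i < j} (∂f_j/∂x_i - ∂f_i/∂x_j) dx_i ∧ dx_j.
  coefficient of dx ∧ dy: ∂f_2/∂x - ∂f_1/∂y = ∂(x^2 - 2*x + y^2)/∂x - ∂(2*x^2 - 3*y^2)/∂y = 2*x + 6*y - 2
Assembling: d(omega) = (2*x + 6*y - 2) dx ∧ dy.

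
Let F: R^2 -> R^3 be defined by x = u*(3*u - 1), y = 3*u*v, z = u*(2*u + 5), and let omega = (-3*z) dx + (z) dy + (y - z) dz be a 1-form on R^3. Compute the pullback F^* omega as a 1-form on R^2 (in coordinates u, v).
F^* omega = (2*u*(-22*u^2 + 9*u*v - 57*u + 15*v - 5)) du + (u^2*(6*u + 15)) dv

Using F^*(f dg) = (f ∘ F) d(g ∘ F), substitute each coordinate x_i by F_i(u, v) in f_i, and replace dx_i by d F_i = (∂F_i/∂u) du + (∂F_i/∂v) dv.
  For the x component: f_1(F) = 3*u*(-2*u - 5); d F_1 = (6*u - 1) du + (0) dv
  For the y component: f_2(F) = u*(2*u + 5); d F_2 = (3*v) du + (3*u) dv
  For the z component: f_3(F) = u*(-2*u + 3*v - 5); d F_3 = (4*u + 5) du + (0) dv
Combining and collecting du, dv coefficients:
  coeff of du: 2*u*(-22*u^2 + 9*u*v - 57*u + 15*v - 5)
  coeff of dv: u^2*(6*u + 15)
F^* omega = (2*u*(-22*u^2 + 9*u*v - 57*u + 15*v - 5)) du + (u^2*(6*u + 15)) dv.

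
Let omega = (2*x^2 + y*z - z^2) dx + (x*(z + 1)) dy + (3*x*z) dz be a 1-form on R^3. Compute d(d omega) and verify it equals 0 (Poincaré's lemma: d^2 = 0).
d(d omega) = 0

Step 1: d omega = sum_{i<j} (∂f_j/∂x_i - ∂f_i/∂x_j) dx_i ∧ dx_j:
  coeff of dx ∧ dy: 1
  coeff of dx ∧ dz: -y + 5*z
  coeff of dy ∧ dz: -x
Step 2: Apply d again to each 2-form coefficient. The only possible 3-form in R^3 is dx ∧ dy ∧ dz, with coefficient
  ∂(coeff of dy∧dz)/∂x - ∂(coeff of dx∧dz)/∂y + ∂(coeff of dx∧dy)/∂z
  = ∂/∂x (-x) - ∂/∂y (-y + 5*z) + ∂/∂z (1).
Each of these terms simplifies to sums of mixed partials that cancel in pairs. The result is 0 (by equality of mixed partials for smooth functions — Schwarz / Clairaut).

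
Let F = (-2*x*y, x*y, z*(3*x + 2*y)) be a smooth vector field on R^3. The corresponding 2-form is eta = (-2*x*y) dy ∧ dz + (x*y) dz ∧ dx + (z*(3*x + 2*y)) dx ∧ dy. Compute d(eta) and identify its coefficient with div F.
d(eta) = (4*x) dx ∧ dy ∧ dz; div F = 4*x

For a 2-form in R^3 of the form above, applying d gives a 3-form with coefficient ∂P/∂x + ∂Q/∂y + ∂R/∂z:
  ∂P/∂x = -2*y
  ∂Q/∂y = x
  ∂R/∂z = 3*x + 2*y
Sum = 4*x, which is exactly div F.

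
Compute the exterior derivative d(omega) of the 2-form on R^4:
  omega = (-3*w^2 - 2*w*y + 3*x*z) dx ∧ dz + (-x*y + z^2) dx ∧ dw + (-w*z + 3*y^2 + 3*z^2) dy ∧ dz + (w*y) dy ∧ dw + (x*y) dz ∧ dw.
d(omega) = (2*w) dx ∧ dy ∧ dz + (-6*w - y - 2*z) dx ∧ dz ∧ dw + (x) dx ∧ dy ∧ dw + (x - z) dy ∧ dz ∧ dw

For a 2-form omega = sum_{i<j} g_{ij} dx_i ∧ dx_j, the exterior derivative is
  d(omega) = sum_{i<j} d(g_{ij}) ∧ dx_i ∧ dx_j = sum_{i<j, k} (∂g_{ij}/∂x_k) dx_k ∧ dx_i ∧ dx_j.
Expand each term, using dx_k ∧ dx_i ∧ dx_j = sgn(permutation) dx_{(a)} ∧ dx_{(b)} ∧ dx_{(c)} with (a < b < c) sorted:
  d(-3*w^2 - 2*w*y + 3*x*z) includes (∂/∂y)(-3*w^2 - 2*w*y + 3*x*z) dy = (-2*w) dy, which multiplied by dx ∧ dz gives (2*w) dx ∧ dy ∧ dz
  d(-3*w^2 - 2*w*y + 3*x*z) includes (∂/∂w)(-3*w^2 - 2*w*y + 3*x*z) dw = (-6*w - 2*y) dw, which multiplied by dx ∧ dz gives (-6*w - 2*y) dx ∧ dz ∧ dw
  d(-x*y + z^2) includes (∂/∂y)(-x*y + z^2) dy = (-x) dy, which multiplied by dx ∧ dw gives (x) dx ∧ dy ∧ dw
  d(-x*y + z^2) includes (∂/∂z)(-x*y + z^2) dz = (2*z) dz, which multiplied by dx ∧ dw gives (-2*z) dx ∧ dz ∧ dw
  d(-w*z + 3*y^2 + 3*z^2) includes (∂/∂w)(-w*z + 3*y^2 + 3*z^2) dw = (-z) dw, which multiplied by dy ∧ dz gives (-z) dy ∧ dz ∧ dw
  d(x*y) includes (∂/∂x)(x*y) dx = (y) dx, which multiplied by dz ∧ dw gives (y) dx ∧ dz ∧ dw
  d(x*y) includes (∂/∂y)(x*y) dy = (x) dy, which multiplied by dz ∧ dw gives (x) dy ∧ dz ∧ dw
Collecting like 3-forms: d(omega) = (2*w) dx ∧ dy ∧ dz + (-6*w - y - 2*z) dx ∧ dz ∧ dw + (x) dx ∧ dy ∧ dw + (x - z) dy ∧ dz ∧ dw.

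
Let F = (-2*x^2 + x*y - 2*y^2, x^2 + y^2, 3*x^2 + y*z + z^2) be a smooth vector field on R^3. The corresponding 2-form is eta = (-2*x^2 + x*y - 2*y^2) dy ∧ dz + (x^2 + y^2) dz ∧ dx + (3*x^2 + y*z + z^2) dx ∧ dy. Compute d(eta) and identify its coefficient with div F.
d(eta) = (-4*x + 4*y + 2*z) dx ∧ dy ∧ dz; div F = -4*x + 4*y + 2*z

For a 2-form in R^3 of the form above, applying d gives a 3-form with coefficient ∂P/∂x + ∂Q/∂y + ∂R/∂z:
  ∂P/∂x = -4*x + y
  ∂Q/∂y = 2*y
  ∂R/∂z = y + 2*z
Sum = -4*x + 4*y + 2*z, which is exactly div F.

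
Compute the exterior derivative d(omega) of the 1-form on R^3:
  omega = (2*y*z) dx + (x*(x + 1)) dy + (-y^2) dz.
d(omega) = (2*x - 2*z + 1) dx ∧ dy + (-2*y) dx ∧ dz + (-2*y) dy ∧ dz

For a 1-form omega = sum_i f_i dx_i, the exterior derivative is
  d(omega) = sum_{i < j} (∂f_j/∂x_i - ∂f_i/∂x_j) dx_i ∧ dx_j.
  coefficient of dx ∧ dy: ∂f_2/∂x - ∂f_1/∂y = ∂(x*(x + 1))/∂x - ∂(2*y*z)/∂y = 2*x - 2*z + 1
  coefficient of dx ∧ dz: ∂f_3/∂x - ∂f_1/∂z = ∂(-y^2)/∂x - ∂(2*y*z)/∂z = -2*y
  coefficient of dy ∧ dz: ∂f_3/∂y - ∂f_2/∂z = ∂(-y^2)/∂y - ∂(x*(x + 1))/∂z = -2*y
Assembling: d(omega) = (2*x - 2*z + 1) dx ∧ dy + (-2*y) dx ∧ dz + (-2*y) dy ∧ dz.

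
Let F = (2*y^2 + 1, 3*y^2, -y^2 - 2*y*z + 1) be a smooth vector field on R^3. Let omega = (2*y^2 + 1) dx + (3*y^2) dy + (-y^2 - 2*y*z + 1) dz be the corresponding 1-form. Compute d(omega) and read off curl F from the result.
d(omega) = (-2*y - 2*z) dy ∧ dz + (0) dz ∧ dx + (-4*y) dx ∧ dy; curl F = (-2*y - 2*z, 0, -4*y)

d omega = sum_{i<j} (∂f_j/∂x_i - ∂f_i/∂x_j) dx_i ∧ dx_j. Under the identification (dy ∧ dz, dz ∧ dx, dx ∧ dy) ↔ (e_x, e_y, e_z), the coefficients are exactly the components of curl F. Compute:
  ∂R/∂y - ∂Q/∂z = (-2*y - 2*z) - (0) = -2*y - 2*z
  ∂P/∂z - ∂R/∂x = (0) - (0) = 0
  ∂Q/∂x - ∂P/∂y = (0) - (4*y) = -4*y.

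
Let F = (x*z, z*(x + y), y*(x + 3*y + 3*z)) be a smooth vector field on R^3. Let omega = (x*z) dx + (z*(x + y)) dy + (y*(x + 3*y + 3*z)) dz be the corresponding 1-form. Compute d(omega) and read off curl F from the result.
d(omega) = (5*y + 3*z) dy ∧ dz + (x - y) dz ∧ dx + (z) dx ∧ dy; curl F = (5*y + 3*z, x - y, z)

d omega = sum_{i<j} (∂f_j/∂x_i - ∂f_i/∂x_j) dx_i ∧ dx_j. Under the identification (dy ∧ dz, dz ∧ dx, dx ∧ dy) ↔ (e_x, e_y, e_z), the coefficients are exactly the components of curl F. Compute:
  ∂R/∂y - ∂Q/∂z = (x + 6*y + 3*z) - (x + y) = 5*y + 3*z
  ∂P/∂z - ∂R/∂x = (x) - (y) = x - y
  ∂Q/∂x - ∂P/∂y = (z) - (0) = z.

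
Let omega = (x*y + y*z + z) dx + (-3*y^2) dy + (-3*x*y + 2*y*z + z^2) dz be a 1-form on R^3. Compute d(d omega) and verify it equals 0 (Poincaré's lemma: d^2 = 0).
d(d omega) = 0

Step 1: d omega = sum_{i<j} (∂f_j/∂x_i - ∂f_i/∂x_j) dx_i ∧ dx_j:
  coeff of dx ∧ dy: -x - z
  coeff of dx ∧ dz: -4*y - 1
  coeff of dy ∧ dz: -3*x + 2*z
Step 2: Apply d again to each 2-form coefficient. The only possible 3-form in R^3 is dx ∧ dy ∧ dz, with coefficient
  ∂(coeff of dy∧dz)/∂x - ∂(coeff of dx∧dz)/∂y + ∂(coeff of dx∧dy)/∂z
  = ∂/∂x (-3*x + 2*z) - ∂/∂y (-4*y - 1) + ∂/∂z (-x - z).
Each of these terms simplifies to sums of mixed partials that cancel in pairs. The result is 0 (by equality of mixed partials for smooth functions — Schwarz / Clairaut).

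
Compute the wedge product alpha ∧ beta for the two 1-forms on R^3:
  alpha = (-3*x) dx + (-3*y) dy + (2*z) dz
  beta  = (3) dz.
alpha ∧ beta = (-9*x) dx ∧ dz + (-9*y) dy ∧ dz

Distribute the wedge, using dx_i ∧ dx_j = -dx_j ∧ dx_i and dx_i ∧ dx_i = 0. For each pair (i, j) with i < j, the coefficient of dx_i ∧ dx_j in alpha ∧ beta is (alpha_i * beta_j - alpha_j * beta_i). Collecting: alpha ∧ beta = (-9*x) dx ∧ dz + (-9*y) dy ∧ dz.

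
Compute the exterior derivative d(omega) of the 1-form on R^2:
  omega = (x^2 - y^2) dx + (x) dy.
d(omega) = (2*y + 1) dx ∧ dy

For a 1-form omega = sum_i f_i dx_i, the exterior derivative is
  d(omega) = sum_{i < j} (∂f_j/∂x_i - ∂f_i/∂x_j) dx_i ∧ dx_j.
  coefficient of dx ∧ dy: ∂f_2/∂x - ∂f_1/∂y = ∂(x)/∂x - ∂(x^2 - y^2)/∂y = 2*y + 1
Assembling: d(omega) = (2*y + 1) dx ∧ dy.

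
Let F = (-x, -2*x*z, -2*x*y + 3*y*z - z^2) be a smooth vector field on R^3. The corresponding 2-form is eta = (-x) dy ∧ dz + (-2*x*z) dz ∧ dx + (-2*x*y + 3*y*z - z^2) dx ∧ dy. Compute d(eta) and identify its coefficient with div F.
d(eta) = (3*y - 2*z - 1) dx ∧ dy ∧ dz; div F = 3*y - 2*z - 1

For a 2-form in R^3 of the form above, applying d gives a 3-form with coefficient ∂P/∂x + ∂Q/∂y + ∂R/∂z:
  ∂P/∂x = -1
  ∂Q/∂y = 0
  ∂R/∂z = 3*y - 2*z
Sum = 3*y - 2*z - 1, which is exactly div F.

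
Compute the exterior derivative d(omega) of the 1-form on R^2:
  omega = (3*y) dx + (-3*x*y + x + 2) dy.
d(omega) = (-3*y - 2) dx ∧ dy

For a 1-form omega = sum_i f_i dx_i, the exterior derivative is
  d(omega) = sum_{i < j} (∂f_j/∂x_i - ∂f_i/∂x_j) dx_i ∧ dx_j.
  coefficient of dx ∧ dy: ∂f_2/∂x - ∂f_1/∂y = ∂(-3*x*y + x + 2)/∂x - ∂(3*y)/∂y = -3*y - 2
Assembling: d(omega) = (-3*y - 2) dx ∧ dy.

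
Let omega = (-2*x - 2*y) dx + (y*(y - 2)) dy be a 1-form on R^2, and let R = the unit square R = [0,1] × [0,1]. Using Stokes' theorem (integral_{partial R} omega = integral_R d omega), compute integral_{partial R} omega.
integral_(partial R) omega = 2

Stokes: integral_partial_R omega = integral_R d omega with d omega = (∂Q/∂x - ∂P/∂y) dx ∧ dy.
  ∂Q/∂x = 0
  ∂P/∂y = -2
  integrand = ∂Q/∂x - ∂P/∂y = 2.
Integrating over R: integral_0^1 integral_0^1 (2) dx dy = 2.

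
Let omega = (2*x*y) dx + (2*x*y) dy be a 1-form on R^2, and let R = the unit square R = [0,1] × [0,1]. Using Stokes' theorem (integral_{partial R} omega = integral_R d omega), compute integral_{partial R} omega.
integral_(partial R) omega = 0

Stokes: integral_partial_R omega = integral_R d omega with d omega = (∂Q/∂x - ∂P/∂y) dx ∧ dy.
  ∂Q/∂x = 2*y
  ∂P/∂y = 2*x
  integrand = ∂Q/∂x - ∂P/∂y = -2*x + 2*y.
Integrating over R: integral_0^1 integral_0^1 (-2*x + 2*y) dx dy = 0.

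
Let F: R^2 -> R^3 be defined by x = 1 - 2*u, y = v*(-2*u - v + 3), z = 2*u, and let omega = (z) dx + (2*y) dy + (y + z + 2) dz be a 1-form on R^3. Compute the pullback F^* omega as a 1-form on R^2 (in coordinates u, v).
F^* omega = (8*u*v^2 - 4*u*v + 4*v^3 - 14*v^2 + 6*v + 4) du + (2*v*(4*u^2 + 6*u*v - 12*u + 2*v^2 - 9*v + 9)) dv

Using F^*(f dg) = (f ∘ F) d(g ∘ F), substitute each coordinate x_i by F_i(u, v) in f_i, and replace dx_i by d F_i = (∂F_i/∂u) du + (∂F_i/∂v) dv.
  For the x component: f_1(F) = 2*u; d F_1 = (-2) du + (0) dv
  For the y component: f_2(F) = 2*v*(-2*u - v + 3); d F_2 = (-2*v) du + (-2*u - 2*v + 3) dv
  For the z component: f_3(F) = -2*u*v + 2*u - v^2 + 3*v + 2; d F_3 = (2) du + (0) dv
Combining and collecting du, dv coefficients:
  coeff of du: 8*u*v^2 - 4*u*v + 4*v^3 - 14*v^2 + 6*v + 4
  coeff of dv: 2*v*(4*u^2 + 6*u*v - 12*u + 2*v^2 - 9*v + 9)
F^* omega = (8*u*v^2 - 4*u*v + 4*v^3 - 14*v^2 + 6*v + 4) du + (2*v*(4*u^2 + 6*u*v - 12*u + 2*v^2 - 9*v + 9)) dv.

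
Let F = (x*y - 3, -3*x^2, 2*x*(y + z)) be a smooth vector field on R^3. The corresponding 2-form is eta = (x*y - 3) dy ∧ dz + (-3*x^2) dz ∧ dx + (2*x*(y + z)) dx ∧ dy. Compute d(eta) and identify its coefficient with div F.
d(eta) = (2*x + y) dx ∧ dy ∧ dz; div F = 2*x + y

For a 2-form in R^3 of the form above, applying d gives a 3-form with coefficient ∂P/∂x + ∂Q/∂y + ∂R/∂z:
  ∂P/∂x = y
  ∂Q/∂y = 0
  ∂R/∂z = 2*x
Sum = 2*x + y, which is exactly div F.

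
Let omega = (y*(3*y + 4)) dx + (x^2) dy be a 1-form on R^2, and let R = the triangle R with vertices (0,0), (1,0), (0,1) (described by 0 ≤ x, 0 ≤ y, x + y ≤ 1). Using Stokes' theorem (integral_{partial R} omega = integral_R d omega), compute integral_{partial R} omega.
integral_(partial R) omega = -8/3

Stokes: integral_partial_R omega = integral_R d omega with d omega = (∂Q/∂x - ∂P/∂y) dx ∧ dy.
  ∂Q/∂x = 2*x
  ∂P/∂y = 6*y + 4
  integrand = ∂Q/∂x - ∂P/∂y = 2*x - 6*y - 4.
Integrating over R: integral_0^1 integral_0^{1-x} (2*x - 6*y - 4) dy dx = -8/3.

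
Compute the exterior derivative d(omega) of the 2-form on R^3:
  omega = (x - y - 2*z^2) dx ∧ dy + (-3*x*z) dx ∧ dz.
d(omega) = (-4*z) dx ∧ dy ∧ dz

For a 2-form omega = sum_{i<j} g_{ij} dx_i ∧ dx_j, the exterior derivative is
  d(omega) = sum_{i<j} d(g_{ij}) ∧ dx_i ∧ dx_j = sum_{i<j, k} (∂g_{ij}/∂x_k) dx_k ∧ dx_i ∧ dx_j.
Expand each term, using dx_k ∧ dx_i ∧ dx_j = sgn(permutation) dx_{(a)} ∧ dx_{(b)} ∧ dx_{(c)} with (a < b < c) sorted:
  d(x - y - 2*z^2) includes (∂/∂z)(x - y - 2*z^2) dz = (-4*z) dz, which multiplied by dx ∧ dy gives (-4*z) dx ∧ dy ∧ dz
Collecting like 3-forms: d(omega) = (-4*z) dx ∧ dy ∧ dz.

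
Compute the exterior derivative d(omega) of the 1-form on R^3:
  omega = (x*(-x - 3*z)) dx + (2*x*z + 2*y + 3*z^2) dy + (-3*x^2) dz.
d(omega) = (2*z) dx ∧ dy + (-3*x) dx ∧ dz + (-2*x - 6*z) dy ∧ dz

For a 1-form omega = sum_i f_i dx_i, the exterior derivative is
  d(omega) = sum_{i < j} (∂f_j/∂x_i - ∂f_i/∂x_j) dx_i ∧ dx_j.
  coefficient of dx ∧ dy: ∂f_2/∂x - ∂f_1/∂y = ∂(2*x*z + 2*y + 3*z^2)/∂x - ∂(x*(-x - 3*z))/∂y = 2*z
  coefficient of dx ∧ dz: ∂f_3/∂x - ∂f_1/∂z = ∂(-3*x^2)/∂x - ∂(x*(-x - 3*z))/∂z = -3*x
  coefficient of dy ∧ dz: ∂f_3/∂y - ∂f_2/∂z = ∂(-3*x^2)/∂y - ∂(2*x*z + 2*y + 3*z^2)/∂z = -2*x - 6*z
Assembling: d(omega) = (2*z) dx ∧ dy + (-3*x) dx ∧ dz + (-2*x - 6*z) dy ∧ dz.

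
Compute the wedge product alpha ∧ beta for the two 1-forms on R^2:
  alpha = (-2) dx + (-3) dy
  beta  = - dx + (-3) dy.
alpha ∧ beta = (3) dx ∧ dy

Distribute the wedge, using dx_i ∧ dx_j = -dx_j ∧ dx_i and dx_i ∧ dx_i = 0. For each pair (i, j) with i < j, the coefficient of dx_i ∧ dx_j in alpha ∧ beta is (alpha_i * beta_j - alpha_j * beta_i). Collecting: alpha ∧ beta = (3) dx ∧ dy.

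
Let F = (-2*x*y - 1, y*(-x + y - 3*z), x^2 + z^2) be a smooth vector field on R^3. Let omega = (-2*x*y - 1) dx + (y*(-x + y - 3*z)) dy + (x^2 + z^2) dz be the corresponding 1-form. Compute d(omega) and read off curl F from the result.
d(omega) = (3*y) dy ∧ dz + (-2*x) dz ∧ dx + (2*x - y) dx ∧ dy; curl F = (3*y, -2*x, 2*x - y)

d omega = sum_{i<j} (∂f_j/∂x_i - ∂f_i/∂x_j) dx_i ∧ dx_j. Under the identification (dy ∧ dz, dz ∧ dx, dx ∧ dy) ↔ (e_x, e_y, e_z), the coefficients are exactly the components of curl F. Compute:
  ∂R/∂y - ∂Q/∂z = (0) - (-3*y) = 3*y
  ∂P/∂z - ∂R/∂x = (0) - (2*x) = -2*x
  ∂Q/∂x - ∂P/∂y = (-y) - (-2*x) = 2*x - y.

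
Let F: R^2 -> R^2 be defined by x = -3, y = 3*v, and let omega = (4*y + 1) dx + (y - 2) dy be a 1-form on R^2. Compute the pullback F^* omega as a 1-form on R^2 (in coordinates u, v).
F^* omega = (9*v - 6) dv

Using F^*(f dg) = (f ∘ F) d(g ∘ F), substitute each coordinate x_i by F_i(u, v) in f_i, and replace dx_i by d F_i = (∂F_i/∂u) du + (∂F_i/∂v) dv.
  For the x component: f_1(F) = 12*v + 1; d F_1 = (0) du + (0) dv
  For the y component: f_2(F) = 3*v - 2; d F_2 = (0) du + (3) dv
Combining and collecting du, dv coefficients:
  coeff of du: 0
  coeff of dv: 9*v - 6
F^* omega = (9*v - 6) dv.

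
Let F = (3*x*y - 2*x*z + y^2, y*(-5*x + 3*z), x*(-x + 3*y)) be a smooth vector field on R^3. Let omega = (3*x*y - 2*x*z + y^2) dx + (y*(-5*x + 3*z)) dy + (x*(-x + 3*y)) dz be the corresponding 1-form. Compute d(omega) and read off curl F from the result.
d(omega) = (3*x - 3*y) dy ∧ dz + (-3*y) dz ∧ dx + (-3*x - 7*y) dx ∧ dy; curl F = (3*x - 3*y, -3*y, -3*x - 7*y)

d omega = sum_{i<j} (∂f_j/∂x_i - ∂f_i/∂x_j) dx_i ∧ dx_j. Under the identification (dy ∧ dz, dz ∧ dx, dx ∧ dy) ↔ (e_x, e_y, e_z), the coefficients are exactly the components of curl F. Compute:
  ∂R/∂y - ∂Q/∂z = (3*x) - (3*y) = 3*x - 3*y
  ∂P/∂z - ∂R/∂x = (-2*x) - (-2*x + 3*y) = -3*y
  ∂Q/∂x - ∂P/∂y = (-5*y) - (3*x + 2*y) = -3*x - 7*y.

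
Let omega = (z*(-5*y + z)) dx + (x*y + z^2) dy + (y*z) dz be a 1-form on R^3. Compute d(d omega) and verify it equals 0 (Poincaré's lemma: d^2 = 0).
d(d omega) = 0

Step 1: d omega = sum_{i<j} (∂f_j/∂x_i - ∂f_i/∂x_j) dx_i ∧ dx_j:
  coeff of dx ∧ dy: y + 5*z
  coeff of dx ∧ dz: 5*y - 2*z
  coeff of dy ∧ dz: -z
Step 2: Apply d again to each 2-form coefficient. The only possible 3-form in R^3 is dx ∧ dy ∧ dz, with coefficient
  ∂(coeff of dy∧dz)/∂x - ∂(coeff of dx∧dz)/∂y + ∂(coeff of dx∧dy)/∂z
  = ∂/∂x (-z) - ∂/∂y (5*y - 2*z) + ∂/∂z (y + 5*z).
Each of these terms simplifies to sums of mixed partials that cancel in pairs. The result is 0 (by equality of mixed partials for smooth functions — Schwarz / Clairaut).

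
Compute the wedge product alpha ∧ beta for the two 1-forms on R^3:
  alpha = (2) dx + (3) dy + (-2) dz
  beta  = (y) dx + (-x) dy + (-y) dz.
alpha ∧ beta = (-2*x - 3*y) dx ∧ dy + (-2*x - 3*y) dy ∧ dz

Distribute the wedge, using dx_i ∧ dx_j = -dx_j ∧ dx_i and dx_i ∧ dx_i = 0. For each pair (i, j) with i < j, the coefficient of dx_i ∧ dx_j in alpha ∧ beta is (alpha_i * beta_j - alpha_j * beta_i). Collecting: alpha ∧ beta = (-2*x - 3*y) dx ∧ dy + (-2*x - 3*y) dy ∧ dz.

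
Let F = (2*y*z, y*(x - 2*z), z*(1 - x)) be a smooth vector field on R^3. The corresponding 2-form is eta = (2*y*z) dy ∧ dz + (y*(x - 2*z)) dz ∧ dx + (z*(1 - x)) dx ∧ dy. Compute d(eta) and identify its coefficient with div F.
d(eta) = (1 - 2*z) dx ∧ dy ∧ dz; div F = 1 - 2*z

For a 2-form in R^3 of the form above, applying d gives a 3-form with coefficient ∂P/∂x + ∂Q/∂y + ∂R/∂z:
  ∂P/∂x = 0
  ∂Q/∂y = x - 2*z
  ∂R/∂z = 1 - x
Sum = 1 - 2*z, which is exactly div F.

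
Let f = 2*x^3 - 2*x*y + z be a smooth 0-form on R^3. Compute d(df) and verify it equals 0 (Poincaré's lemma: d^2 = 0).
d(df) = 0

Step 1: df = sum_i (∂f/∂x_i) dx_i = (6*x^2 - 2*y) dx + (-2*x) dy + (1) dz.
Step 2: Apply d again. Using the 1-form formula, the coefficient of dx ∧ dy in d(df) is ∂^2 f/∂x ∂y - ∂^2 f/∂y ∂x = (-2) - (-2) = 0 (equality of mixed partials for smooth f).
Similarly for dx ∧ dz and dy ∧ dz — all coefficients vanish. So d(df) = 0.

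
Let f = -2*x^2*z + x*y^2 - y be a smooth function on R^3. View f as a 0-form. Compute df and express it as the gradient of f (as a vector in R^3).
df = (-4*x*z + y^2) dx + (2*x*y - 1) dy + (-2*x^2) dz; grad f = (-4*x*z + y^2, 2*x*y - 1, -2*x^2)

For a 0-form f, d f = (∂f/∂x) dx + (∂f/∂y) dy + (∂f/∂z) dz. The components of the vector representation are exactly the entries of grad f in Cartesian coordinates:
  ∂f/∂x = -4*x*z + y^2
  ∂f/∂y = 2*x*y - 1
  ∂f/∂z = -2*x^2.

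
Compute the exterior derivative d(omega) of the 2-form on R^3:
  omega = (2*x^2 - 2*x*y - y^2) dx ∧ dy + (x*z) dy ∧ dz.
d(omega) = (z) dx ∧ dy ∧ dz

For a 2-form omega = sum_{i<j} g_{ij} dx_i ∧ dx_j, the exterior derivative is
  d(omega) = sum_{i<j} d(g_{ij}) ∧ dx_i ∧ dx_j = sum_{i<j, k} (∂g_{ij}/∂x_k) dx_k ∧ dx_i ∧ dx_j.
Expand each term, using dx_k ∧ dx_i ∧ dx_j = sgn(permutation) dx_{(a)} ∧ dx_{(b)} ∧ dx_{(c)} with (a < b < c) sorted:
  d(x*z) includes (∂/∂x)(x*z) dx = (z) dx, which multiplied by dy ∧ dz gives (z) dx ∧ dy ∧ dz
Collecting like 3-forms: d(omega) = (z) dx ∧ dy ∧ dz.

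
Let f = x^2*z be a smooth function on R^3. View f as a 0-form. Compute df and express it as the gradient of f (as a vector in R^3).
df = (2*x*z) dx + (0) dy + (x^2) dz; grad f = (2*x*z, 0, x^2)

For a 0-form f, d f = (∂f/∂x) dx + (∂f/∂y) dy + (∂f/∂z) dz. The components of the vector representation are exactly the entries of grad f in Cartesian coordinates:
  ∂f/∂x = 2*x*z
  ∂f/∂y = 0
  ∂f/∂z = x^2.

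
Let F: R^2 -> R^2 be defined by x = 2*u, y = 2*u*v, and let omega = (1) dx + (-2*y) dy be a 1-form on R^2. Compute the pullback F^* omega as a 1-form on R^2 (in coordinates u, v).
F^* omega = (-8*u*v^2 + 2) du + (-8*u^2*v) dv

Using F^*(f dg) = (f ∘ F) d(g ∘ F), substitute each coordinate x_i by F_i(u, v) in f_i, and replace dx_i by d F_i = (∂F_i/∂u) du + (∂F_i/∂v) dv.
  For the x component: f_1(F) = 1; d F_1 = (2) du + (0) dv
  For the y component: f_2(F) = -4*u*v; d F_2 = (2*v) du + (2*u) dv
Combining and collecting du, dv coefficients:
  coeff of du: -8*u*v^2 + 2
  coeff of dv: -8*u^2*v
F^* omega = (-8*u*v^2 + 2) du + (-8*u^2*v) dv.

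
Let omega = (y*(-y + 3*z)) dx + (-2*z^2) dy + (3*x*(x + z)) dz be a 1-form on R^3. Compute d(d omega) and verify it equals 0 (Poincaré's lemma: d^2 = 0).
d(d omega) = 0

Step 1: d omega = sum_{i<j} (∂f_j/∂x_i - ∂f_i/∂x_j) dx_i ∧ dx_j:
  coeff of dx ∧ dy: 2*y - 3*z
  coeff of dx ∧ dz: 6*x - 3*y + 3*z
  coeff of dy ∧ dz: 4*z
Step 2: Apply d again to each 2-form coefficient. The only possible 3-form in R^3 is dx ∧ dy ∧ dz, with coefficient
  ∂(coeff of dy∧dz)/∂x - ∂(coeff of dx∧dz)/∂y + ∂(coeff of dx∧dy)/∂z
  = ∂/∂x (4*z) - ∂/∂y (6*x - 3*y + 3*z) + ∂/∂z (2*y - 3*z).
Each of these terms simplifies to sums of mixed partials that cancel in pairs. The result is 0 (by equality of mixed partials for smooth functions — Schwarz / Clairaut).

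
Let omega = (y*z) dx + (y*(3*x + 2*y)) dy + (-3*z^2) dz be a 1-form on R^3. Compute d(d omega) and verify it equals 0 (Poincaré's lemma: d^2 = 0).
d(d omega) = 0

Step 1: d omega = sum_{i<j} (∂f_j/∂x_i - ∂f_i/∂x_j) dx_i ∧ dx_j:
  coeff of dx ∧ dy: 3*y - z
  coeff of dx ∧ dz: -y
  coeff of dy ∧ dz: 0
Step 2: Apply d again to each 2-form coefficient. The only possible 3-form in R^3 is dx ∧ dy ∧ dz, with coefficient
  ∂(coeff of dy∧dz)/∂x - ∂(coeff of dx∧dz)/∂y + ∂(coeff of dx∧dy)/∂z
  = ∂/∂x (0) - ∂/∂y (-y) + ∂/∂z (3*y - z).
Each of these terms simplifies to sums of mixed partials that cancel in pairs. The result is 0 (by equality of mixed partials for smooth functions — Schwarz / Clairaut).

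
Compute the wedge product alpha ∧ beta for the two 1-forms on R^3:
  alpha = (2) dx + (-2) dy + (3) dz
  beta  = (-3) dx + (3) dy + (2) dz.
alpha ∧ beta = (13) dx ∧ dz + (-13) dy ∧ dz

Distribute the wedge, using dx_i ∧ dx_j = -dx_j ∧ dx_i and dx_i ∧ dx_i = 0. For each pair (i, j) with i < j, the coefficient of dx_i ∧ dx_j in alpha ∧ beta is (alpha_i * beta_j - alpha_j * beta_i). Collecting: alpha ∧ beta = (13) dx ∧ dz + (-13) dy ∧ dz.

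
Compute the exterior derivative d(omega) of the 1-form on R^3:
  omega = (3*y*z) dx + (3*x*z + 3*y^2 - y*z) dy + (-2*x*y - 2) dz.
d(omega) = (-5*y) dx ∧ dz + (-5*x + y) dy ∧ dz

For a 1-form omega = sum_i f_i dx_i, the exterior derivative is
  d(omega) = sum_{i < j} (∂f_j/∂x_i - ∂f_i/∂x_j) dx_i ∧ dx_j.
  coefficient of dx ∧ dz: ∂f_3/∂x - ∂f_1/∂z = ∂(-2*x*y - 2)/∂x - ∂(3*y*z)/∂z = -5*y
  coefficient of dy ∧ dz: ∂f_3/∂y - ∂f_2/∂z = ∂(-2*x*y - 2)/∂y - ∂(3*x*z + 3*y^2 - y*z)/∂z = -5*x + y
Assembling: d(omega) = (-5*y) dx ∧ dz + (-5*x + y) dy ∧ dz.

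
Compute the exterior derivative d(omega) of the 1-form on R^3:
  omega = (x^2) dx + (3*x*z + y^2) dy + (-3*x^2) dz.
d(omega) = (3*z) dx ∧ dy + (-6*x) dx ∧ dz + (-3*x) dy ∧ dz

For a 1-form omega = sum_i f_i dx_i, the exterior derivative is
  d(omega) = sum_{i < j} (∂f_j/∂x_i - ∂f_i/∂x_j) dx_i ∧ dx_j.
  coefficient of dx ∧ dy: ∂f_2/∂x - ∂f_1/∂y = ∂(3*x*z + y^2)/∂x - ∂(x^2)/∂y = 3*z
  coefficient of dx ∧ dz: ∂f_3/∂x - ∂f_1/∂z = ∂(-3*x^2)/∂x - ∂(x^2)/∂z = -6*x
  coefficient of dy ∧ dz: ∂f_3/∂y - ∂f_2/∂z = ∂(-3*x^2)/∂y - ∂(3*x*z + y^2)/∂z = -3*x
Assembling: d(omega) = (3*z) dx ∧ dy + (-6*x) dx ∧ dz + (-3*x) dy ∧ dz.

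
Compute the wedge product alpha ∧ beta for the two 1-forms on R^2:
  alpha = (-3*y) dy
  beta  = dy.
alpha ∧ beta = 0

Distribute the wedge, using dx_i ∧ dx_j = -dx_j ∧ dx_i and dx_i ∧ dx_i = 0. For each pair (i, j) with i < j, the coefficient of dx_i ∧ dx_j in alpha ∧ beta is (alpha_i * beta_j - alpha_j * beta_i). Collecting: alpha ∧ beta = 0.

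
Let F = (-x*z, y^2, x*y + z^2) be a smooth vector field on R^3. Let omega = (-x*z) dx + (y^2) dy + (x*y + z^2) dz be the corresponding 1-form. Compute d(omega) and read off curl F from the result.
d(omega) = (x) dy ∧ dz + (-x - y) dz ∧ dx + (0) dx ∧ dy; curl F = (x, -x - y, 0)

d omega = sum_{i<j} (∂f_j/∂x_i - ∂f_i/∂x_j) dx_i ∧ dx_j. Under the identification (dy ∧ dz, dz ∧ dx, dx ∧ dy) ↔ (e_x, e_y, e_z), the coefficients are exactly the components of curl F. Compute:
  ∂R/∂y - ∂Q/∂z = (x) - (0) = x
  ∂P/∂z - ∂R/∂x = (-x) - (y) = -x - y
  ∂Q/∂x - ∂P/∂y = (0) - (0) = 0.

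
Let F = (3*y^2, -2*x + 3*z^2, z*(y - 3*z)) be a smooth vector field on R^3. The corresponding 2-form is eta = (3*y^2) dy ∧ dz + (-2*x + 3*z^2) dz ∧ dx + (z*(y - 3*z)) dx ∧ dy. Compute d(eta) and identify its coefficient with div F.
d(eta) = (y - 6*z) dx ∧ dy ∧ dz; div F = y - 6*z

For a 2-form in R^3 of the form above, applying d gives a 3-form with coefficient ∂P/∂x + ∂Q/∂y + ∂R/∂z:
  ∂P/∂x = 0
  ∂Q/∂y = 0
  ∂R/∂z = y - 6*z
Sum = y - 6*z, which is exactly div F.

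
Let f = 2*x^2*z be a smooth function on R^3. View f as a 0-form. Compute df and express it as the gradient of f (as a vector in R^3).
df = (4*x*z) dx + (0) dy + (2*x^2) dz; grad f = (4*x*z, 0, 2*x^2)

For a 0-form f, d f = (∂f/∂x) dx + (∂f/∂y) dy + (∂f/∂z) dz. The components of the vector representation are exactly the entries of grad f in Cartesian coordinates:
  ∂f/∂x = 4*x*z
  ∂f/∂y = 0
  ∂f/∂z = 2*x^2.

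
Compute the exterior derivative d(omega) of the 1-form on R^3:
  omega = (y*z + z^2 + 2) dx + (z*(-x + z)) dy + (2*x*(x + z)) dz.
d(omega) = (-2*z) dx ∧ dy + (4*x - y) dx ∧ dz + (x - 2*z) dy ∧ dz

For a 1-form omega = sum_i f_i dx_i, the exterior derivative is
  d(omega) = sum_{i < j} (∂f_j/∂x_i - ∂f_i/∂x_j) dx_i ∧ dx_j.
  coefficient of dx ∧ dy: ∂f_2/∂x - ∂f_1/∂y = ∂(z*(-x + z))/∂x - ∂(y*z + z^2 + 2)/∂y = -2*z
  coefficient of dx ∧ dz: ∂f_3/∂x - ∂f_1/∂z = ∂(2*x*(x + z))/∂x - ∂(y*z + z^2 + 2)/∂z = 4*x - y
  coefficient of dy ∧ dz: ∂f_3/∂y - ∂f_2/∂z = ∂(2*x*(x + z))/∂y - ∂(z*(-x + z))/∂z = x - 2*z
Assembling: d(omega) = (-2*z) dx ∧ dy + (4*x - y) dx ∧ dz + (x - 2*z) dy ∧ dz.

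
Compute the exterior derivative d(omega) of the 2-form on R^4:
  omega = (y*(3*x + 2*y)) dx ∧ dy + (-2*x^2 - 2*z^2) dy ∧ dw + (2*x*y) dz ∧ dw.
d(omega) = (-4*x) dx ∧ dy ∧ dw + (2*x + 4*z) dy ∧ dz ∧ dw + (2*y) dx ∧ dz ∧ dw

For a 2-form omega = sum_{i<j} g_{ij} dx_i ∧ dx_j, the exterior derivative is
  d(omega) = sum_{i<j} d(g_{ij}) ∧ dx_i ∧ dx_j = sum_{i<j, k} (∂g_{ij}/∂x_k) dx_k ∧ dx_i ∧ dx_j.
Expand each term, using dx_k ∧ dx_i ∧ dx_j = sgn(permutation) dx_{(a)} ∧ dx_{(b)} ∧ dx_{(c)} with (a < b < c) sorted:
  d(-2*x^2 - 2*z^2) includes (∂/∂x)(-2*x^2 - 2*z^2) dx = (-4*x) dx, which multiplied by dy ∧ dw gives (-4*x) dx ∧ dy ∧ dw
  d(-2*x^2 - 2*z^2) includes (∂/∂z)(-2*x^2 - 2*z^2) dz = (-4*z) dz, which multiplied by dy ∧ dw gives (4*z) dy ∧ dz ∧ dw
  d(2*x*y) includes (∂/∂x)(2*x*y) dx = (2*y) dx, which multiplied by dz ∧ dw gives (2*y) dx ∧ dz ∧ dw
  d(2*x*y) includes (∂/∂y)(2*x*y) dy = (2*x) dy, which multiplied by dz ∧ dw gives (2*x) dy ∧ dz ∧ dw
Collecting like 3-forms: d(omega) = (-4*x) dx ∧ dy ∧ dw + (2*x + 4*z) dy ∧ dz ∧ dw + (2*y) dx ∧ dz ∧ dw.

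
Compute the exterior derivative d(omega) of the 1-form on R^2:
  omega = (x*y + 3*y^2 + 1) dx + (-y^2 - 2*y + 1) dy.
d(omega) = (-x - 6*y) dx ∧ dy

For a 1-form omega = sum_i f_i dx_i, the exterior derivative is
  d(omega) = sum_{i < j} (∂f_j/∂x_i - ∂f_i/∂x_j) dx_i ∧ dx_j.
  coefficient of dx ∧ dy: ∂f_2/∂x - ∂f_1/∂y = ∂(-y^2 - 2*y + 1)/∂x - ∂(x*y + 3*y^2 + 1)/∂y = -x - 6*y
Assembling: d(omega) = (-x - 6*y) dx ∧ dy.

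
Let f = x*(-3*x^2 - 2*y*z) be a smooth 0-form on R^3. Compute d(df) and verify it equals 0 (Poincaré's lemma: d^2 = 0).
d(df) = 0

Step 1: df = sum_i (∂f/∂x_i) dx_i = (-9*x^2 - 2*y*z) dx + (-2*x*z) dy + (-2*x*y) dz.
Step 2: Apply d again. Using the 1-form formula, the coefficient of dx ∧ dy in d(df) is ∂^2 f/∂x ∂y - ∂^2 f/∂y ∂x = (-2*z) - (-2*z) = 0 (equality of mixed partials for smooth f).
Similarly for dx ∧ dz and dy ∧ dz — all coefficients vanish. So d(df) = 0.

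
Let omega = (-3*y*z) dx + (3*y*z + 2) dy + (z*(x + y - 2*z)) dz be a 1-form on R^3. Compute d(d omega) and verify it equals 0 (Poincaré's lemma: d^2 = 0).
d(d omega) = 0

Step 1: d omega = sum_{i<j} (∂f_j/∂x_i - ∂f_i/∂x_j) dx_i ∧ dx_j:
  coeff of dx ∧ dy: 3*z
  coeff of dx ∧ dz: 3*y + z
  coeff of dy ∧ dz: -3*y + z
Step 2: Apply d again to each 2-form coefficient. The only possible 3-form in R^3 is dx ∧ dy ∧ dz, with coefficient
  ∂(coeff of dy∧dz)/∂x - ∂(coeff of dx∧dz)/∂y + ∂(coeff of dx∧dy)/∂z
  = ∂/∂x (-3*y + z) - ∂/∂y (3*y + z) + ∂/∂z (3*z).
Each of these terms simplifies to sums of mixed partials that cancel in pairs. The result is 0 (by equality of mixed partials for smooth functions — Schwarz / Clairaut).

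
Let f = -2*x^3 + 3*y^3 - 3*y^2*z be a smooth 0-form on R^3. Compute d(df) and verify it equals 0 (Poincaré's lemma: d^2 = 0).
d(df) = 0

Step 1: df = sum_i (∂f/∂x_i) dx_i = (-6*x^2) dx + (3*y*(3*y - 2*z)) dy + (-3*y^2) dz.
Step 2: Apply d again. Using the 1-form formula, the coefficient of dx ∧ dy in d(df) is ∂^2 f/∂x ∂y - ∂^2 f/∂y ∂x = (0) - (0) = 0 (equality of mixed partials for smooth f).
Similarly for dx ∧ dz and dy ∧ dz — all coefficients vanish. So d(df) = 0.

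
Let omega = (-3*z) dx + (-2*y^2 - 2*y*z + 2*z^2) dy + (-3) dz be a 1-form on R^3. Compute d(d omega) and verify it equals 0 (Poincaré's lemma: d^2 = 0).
d(d omega) = 0

Step 1: d omega = sum_{i<j} (∂f_j/∂x_i - ∂f_i/∂x_j) dx_i ∧ dx_j:
  coeff of dx ∧ dy: 0
  coeff of dx ∧ dz: 3
  coeff of dy ∧ dz: 2*y - 4*z
Step 2: Apply d again to each 2-form coefficient. The only possible 3-form in R^3 is dx ∧ dy ∧ dz, with coefficient
  ∂(coeff of dy∧dz)/∂x - ∂(coeff of dx∧dz)/∂y + ∂(coeff of dx∧dy)/∂z
  = ∂/∂x (2*y - 4*z) - ∂/∂y (3) + ∂/∂z (0).
Each of these terms simplifies to sums of mixed partials that cancel in pairs. The result is 0 (by equality of mixed partials for smooth functions — Schwarz / Clairaut).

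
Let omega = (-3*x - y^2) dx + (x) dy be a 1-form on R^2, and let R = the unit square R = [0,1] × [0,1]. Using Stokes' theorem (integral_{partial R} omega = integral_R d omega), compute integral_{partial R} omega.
integral_(partial R) omega = 2

Stokes: integral_partial_R omega = integral_R d omega with d omega = (∂Q/∂x - ∂P/∂y) dx ∧ dy.
  ∂Q/∂x = 1
  ∂P/∂y = -2*y
  integrand = ∂Q/∂x - ∂P/∂y = 2*y + 1.
Integrating over R: integral_0^1 integral_0^1 (2*y + 1) dx dy = 2.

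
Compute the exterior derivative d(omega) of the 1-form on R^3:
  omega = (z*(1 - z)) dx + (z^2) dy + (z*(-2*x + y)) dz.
d(omega) = (-1) dx ∧ dz + (-z) dy ∧ dz

For a 1-form omega = sum_i f_i dx_i, the exterior derivative is
  d(omega) = sum_{i < j} (∂f_j/∂x_i - ∂f_i/∂x_j) dx_i ∧ dx_j.
  coefficient of dx ∧ dz: ∂f_3/∂x - ∂f_1/∂z = ∂(z*(-2*x + y))/∂x - ∂(z*(1 - z))/∂z = -1
  coefficient of dy ∧ dz: ∂f_3/∂y - ∂f_2/∂z = ∂(z*(-2*x + y))/∂y - ∂(z^2)/∂z = -z
Assembling: d(omega) = (-1) dx ∧ dz + (-z) dy ∧ dz.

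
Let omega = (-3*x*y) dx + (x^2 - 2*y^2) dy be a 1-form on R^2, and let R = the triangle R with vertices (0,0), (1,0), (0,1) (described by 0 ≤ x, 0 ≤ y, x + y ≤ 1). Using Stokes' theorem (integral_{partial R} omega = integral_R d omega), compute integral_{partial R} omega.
integral_(partial R) omega = 5/6

Stokes: integral_partial_R omega = integral_R d omega with d omega = (∂Q/∂x - ∂P/∂y) dx ∧ dy.
  ∂Q/∂x = 2*x
  ∂P/∂y = -3*x
  integrand = ∂Q/∂x - ∂P/∂y = 5*x.
Integrating over R: integral_0^1 integral_0^{1-x} (5*x) dy dx = 5/6.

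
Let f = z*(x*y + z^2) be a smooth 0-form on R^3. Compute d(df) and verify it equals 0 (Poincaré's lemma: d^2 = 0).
d(df) = 0

Step 1: df = sum_i (∂f/∂x_i) dx_i = (y*z) dx + (x*z) dy + (x*y + 3*z^2) dz.
Step 2: Apply d again. Using the 1-form formula, the coefficient of dx ∧ dy in d(df) is ∂^2 f/∂x ∂y - ∂^2 f/∂y ∂x = (z) - (z) = 0 (equality of mixed partials for smooth f).
Similarly for dx ∧ dz and dy ∧ dz — all coefficients vanish. So d(df) = 0.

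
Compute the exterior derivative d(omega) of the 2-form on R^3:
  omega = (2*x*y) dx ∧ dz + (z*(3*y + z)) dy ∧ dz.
d(omega) = (-2*x) dx ∧ dy ∧ dz

For a 2-form omega = sum_{i<j} g_{ij} dx_i ∧ dx_j, the exterior derivative is
  d(omega) = sum_{i<j} d(g_{ij}) ∧ dx_i ∧ dx_j = sum_{i<j, k} (∂g_{ij}/∂x_k) dx_k ∧ dx_i ∧ dx_j.
Expand each term, using dx_k ∧ dx_i ∧ dx_j = sgn(permutation) dx_{(a)} ∧ dx_{(b)} ∧ dx_{(c)} with (a < b < c) sorted:
  d(2*x*y) includes (∂/∂y)(2*x*y) dy = (2*x) dy, which multiplied by dx ∧ dz gives (-2*x) dx ∧ dy ∧ dz
Collecting like 3-forms: d(omega) = (-2*x) dx ∧ dy ∧ dz.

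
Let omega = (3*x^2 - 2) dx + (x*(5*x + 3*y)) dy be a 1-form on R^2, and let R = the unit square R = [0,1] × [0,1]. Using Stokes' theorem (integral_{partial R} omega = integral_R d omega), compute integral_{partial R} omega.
integral_(partial R) omega = 13/2

Stokes: integral_partial_R omega = integral_R d omega with d omega = (∂Q/∂x - ∂P/∂y) dx ∧ dy.
  ∂Q/∂x = 10*x + 3*y
  ∂P/∂y = 0
  integrand = ∂Q/∂x - ∂P/∂y = 10*x + 3*y.
Integrating over R: integral_0^1 integral_0^1 (10*x + 3*y) dx dy = 13/2.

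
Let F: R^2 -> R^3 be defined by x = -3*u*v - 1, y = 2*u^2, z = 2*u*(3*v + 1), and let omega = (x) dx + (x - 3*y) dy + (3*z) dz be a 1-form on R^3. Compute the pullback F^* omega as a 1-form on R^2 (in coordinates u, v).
F^* omega = (-24*u^3 - 12*u^2*v + 117*u*v^2 + 72*u*v + 8*u + 3*v) du + (3*u*(39*u*v + 12*u + 1)) dv

Using F^*(f dg) = (f ∘ F) d(g ∘ F), substitute each coordinate x_i by F_i(u, v) in f_i, and replace dx_i by d F_i = (∂F_i/∂u) du + (∂F_i/∂v) dv.
  For the x component: f_1(F) = -3*u*v - 1; d F_1 = (-3*v) du + (-3*u) dv
  For the y component: f_2(F) = -6*u^2 - 3*u*v - 1; d F_2 = (4*u) du + (0) dv
  For the z component: f_3(F) = 6*u*(3*v + 1); d F_3 = (6*v + 2) du + (6*u) dv
Combining and collecting du, dv coefficients:
  coeff of du: -24*u^3 - 12*u^2*v + 117*u*v^2 + 72*u*v + 8*u + 3*v
  coeff of dv: 3*u*(39*u*v + 12*u + 1)
F^* omega = (-24*u^3 - 12*u^2*v + 117*u*v^2 + 72*u*v + 8*u + 3*v) du + (3*u*(39*u*v + 12*u + 1)) dv.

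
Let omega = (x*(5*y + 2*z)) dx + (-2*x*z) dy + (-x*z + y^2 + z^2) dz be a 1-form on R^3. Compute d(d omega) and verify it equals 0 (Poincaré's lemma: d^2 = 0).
d(d omega) = 0

Step 1: d omega = sum_{i<j} (∂f_j/∂x_i - ∂f_i/∂x_j) dx_i ∧ dx_j:
  coeff of dx ∧ dy: -5*x - 2*z
  coeff of dx ∧ dz: -2*x - z
  coeff of dy ∧ dz: 2*x + 2*y
Step 2: Apply d again to each 2-form coefficient. The only possible 3-form in R^3 is dx ∧ dy ∧ dz, with coefficient
  ∂(coeff of dy∧dz)/∂x - ∂(coeff of dx∧dz)/∂y + ∂(coeff of dx∧dy)/∂z
  = ∂/∂x (2*x + 2*y) - ∂/∂y (-2*x - z) + ∂/∂z (-5*x - 2*z).
Each of these terms simplifies to sums of mixed partials that cancel in pairs. The result is 0 (by equality of mixed partials for smooth functions — Schwarz / Clairaut).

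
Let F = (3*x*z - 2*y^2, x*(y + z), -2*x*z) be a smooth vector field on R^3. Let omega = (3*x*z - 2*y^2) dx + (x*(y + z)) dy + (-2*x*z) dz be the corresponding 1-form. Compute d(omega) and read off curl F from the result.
d(omega) = (-x) dy ∧ dz + (3*x + 2*z) dz ∧ dx + (5*y + z) dx ∧ dy; curl F = (-x, 3*x + 2*z, 5*y + z)

d omega = sum_{i<j} (∂f_j/∂x_i - ∂f_i/∂x_j) dx_i ∧ dx_j. Under the identification (dy ∧ dz, dz ∧ dx, dx ∧ dy) ↔ (e_x, e_y, e_z), the coefficients are exactly the components of curl F. Compute:
  ∂R/∂y - ∂Q/∂z = (0) - (x) = -x
  ∂P/∂z - ∂R/∂x = (3*x) - (-2*z) = 3*x + 2*z
  ∂Q/∂x - ∂P/∂y = (y + z) - (-4*y) = 5*y + z.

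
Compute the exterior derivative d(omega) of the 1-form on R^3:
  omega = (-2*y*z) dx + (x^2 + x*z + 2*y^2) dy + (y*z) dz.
d(omega) = (2*x + 3*z) dx ∧ dy + (2*y) dx ∧ dz + (-x + z) dy ∧ dz

For a 1-form omega = sum_i f_i dx_i, the exterior derivative is
  d(omega) = sum_{i < j} (∂f_j/∂x_i - ∂f_i/∂x_j) dx_i ∧ dx_j.
  coefficient of dx ∧ dy: ∂f_2/∂x - ∂f_1/∂y = ∂(x^2 + x*z + 2*y^2)/∂x - ∂(-2*y*z)/∂y = 2*x + 3*z
  coefficient of dx ∧ dz: ∂f_3/∂x - ∂f_1/∂z = ∂(y*z)/∂x - ∂(-2*y*z)/∂z = 2*y
  coefficient of dy ∧ dz: ∂f_3/∂y - ∂f_2/∂z = ∂(y*z)/∂y - ∂(x^2 + x*z + 2*y^2)/∂z = -x + z
Assembling: d(omega) = (2*x + 3*z) dx ∧ dy + (2*y) dx ∧ dz + (-x + z) dy ∧ dz.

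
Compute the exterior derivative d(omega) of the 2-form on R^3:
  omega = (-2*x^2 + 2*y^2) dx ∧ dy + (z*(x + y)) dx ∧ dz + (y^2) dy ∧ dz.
d(omega) = (-z) dx ∧ dy ∧ dz

For a 2-form omega = sum_{i<j} g_{ij} dx_i ∧ dx_j, the exterior derivative is
  d(omega) = sum_{i<j} d(g_{ij}) ∧ dx_i ∧ dx_j = sum_{i<j, k} (∂g_{ij}/∂x_k) dx_k ∧ dx_i ∧ dx_j.
Expand each term, using dx_k ∧ dx_i ∧ dx_j = sgn(permutation) dx_{(a)} ∧ dx_{(b)} ∧ dx_{(c)} with (a < b < c) sorted:
  d(z*(x + y)) includes (∂/∂y)(z*(x + y)) dy = (z) dy, which multiplied by dx ∧ dz gives (-z) dx ∧ dy ∧ dz
Collecting like 3-forms: d(omega) = (-z) dx ∧ dy ∧ dz.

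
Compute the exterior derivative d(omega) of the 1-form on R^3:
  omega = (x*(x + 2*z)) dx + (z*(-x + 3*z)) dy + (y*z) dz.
d(omega) = (-z) dx ∧ dy + (-2*x) dx ∧ dz + (x - 5*z) dy ∧ dz

For a 1-form omega = sum_i f_i dx_i, the exterior derivative is
  d(omega) = sum_{i < j} (∂f_j/∂x_i - ∂f_i/∂x_j) dx_i ∧ dx_j.
  coefficient of dx ∧ dy: ∂f_2/∂x - ∂f_1/∂y = ∂(z*(-x + 3*z))/∂x - ∂(x*(x + 2*z))/∂y = -z
  coefficient of dx ∧ dz: ∂f_3/∂x - ∂f_1/∂z = ∂(y*z)/∂x - ∂(x*(x + 2*z))/∂z = -2*x
  coefficient of dy ∧ dz: ∂f_3/∂y - ∂f_2/∂z = ∂(y*z)/∂y - ∂(z*(-x + 3*z))/∂z = x - 5*z
Assembling: d(omega) = (-z) dx ∧ dy + (-2*x) dx ∧ dz + (x - 5*z) dy ∧ dz.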